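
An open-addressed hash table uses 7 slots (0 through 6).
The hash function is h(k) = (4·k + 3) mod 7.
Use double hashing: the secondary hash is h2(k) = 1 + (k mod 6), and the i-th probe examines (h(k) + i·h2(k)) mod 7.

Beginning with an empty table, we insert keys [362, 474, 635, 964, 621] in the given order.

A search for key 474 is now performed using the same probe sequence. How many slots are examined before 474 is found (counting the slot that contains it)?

2

362 hashes to 2; slot 2 is free => place at 2.
474 hashes to 2, h2=1; 2 taken => place at 3.
635 hashes to 2, h2=6; 2 taken => place at 1.
964 hashes to 2, h2=5; 2 taken => place at 0.
621 hashes to 2, h2=4; 2 taken => place at 6.
Table: [964, 635, 362, 474, ∅, ∅, 621]
Lookup 474: h=2, h2=1, probe 2,3 → found at 3.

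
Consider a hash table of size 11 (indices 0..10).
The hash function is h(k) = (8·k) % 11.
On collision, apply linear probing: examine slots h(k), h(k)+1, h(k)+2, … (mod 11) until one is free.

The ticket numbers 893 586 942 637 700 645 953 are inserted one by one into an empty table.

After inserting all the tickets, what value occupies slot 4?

Insert 893: h=5, slot 5 empty => index 5.
Insert 586: h=2, slot 2 empty => index 2.
Insert 942: h=1, slot 1 empty => index 1.
Insert 637: h=3, slot 3 empty => index 3.
Insert 700: h=1, slots 1,2,3 occupied => index 4.
Insert 645: h=1, slots 1,2,3,4,5 occupied => index 6.
Insert 953: h=1, slots 1,2,3,4,5,6 occupied => index 7.
Table: [_, 942, 586, 637, 700, 893, 645, 953, _, _, _]

700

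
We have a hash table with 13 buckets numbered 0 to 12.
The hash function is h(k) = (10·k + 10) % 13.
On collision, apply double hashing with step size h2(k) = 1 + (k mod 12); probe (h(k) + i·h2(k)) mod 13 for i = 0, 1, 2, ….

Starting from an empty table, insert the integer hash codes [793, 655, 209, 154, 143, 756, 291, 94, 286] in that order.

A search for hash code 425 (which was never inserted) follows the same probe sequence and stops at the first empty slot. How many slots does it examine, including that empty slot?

793: h=10 -> slot 10
655: h=8 -> slot 8
209: h=7 -> slot 7
154: h=3 -> slot 3
143: h=10, h2=12, probe 10,9 -> slot 9
756: h=4 -> slot 4
291: h=8, h2=4, probe 8,12 -> slot 12
94: h=1 -> slot 1
286: h=10, h2=11, probe 10,8,6 -> slot 6
Table: [., 94, ., 154, 756, ., 286, 209, 655, 143, 793, ., 291]
Lookup 425: h=9, h2=6, probe 9,2 → slot 2 empty, not found.

2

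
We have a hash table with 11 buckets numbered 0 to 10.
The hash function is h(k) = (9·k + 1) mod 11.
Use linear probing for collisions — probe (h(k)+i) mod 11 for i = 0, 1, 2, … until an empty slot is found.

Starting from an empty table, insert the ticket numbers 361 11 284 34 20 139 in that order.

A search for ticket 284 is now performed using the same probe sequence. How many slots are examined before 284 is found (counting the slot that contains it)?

2

361 hashes to 5; slot 5 is free => place at 5.
11 hashes to 1; slot 1 is free => place at 1.
284 hashes to 5; 5 taken => place at 6.
34 hashes to 10; slot 10 is free => place at 10.
20 hashes to 5; 5,6 taken => place at 7.
139 hashes to 9; slot 9 is free => place at 9.
Table: [∅, 11, ∅, ∅, ∅, 361, 284, 20, ∅, 139, 34]
Lookup 284: h=5, probe 5,6 → found at 6.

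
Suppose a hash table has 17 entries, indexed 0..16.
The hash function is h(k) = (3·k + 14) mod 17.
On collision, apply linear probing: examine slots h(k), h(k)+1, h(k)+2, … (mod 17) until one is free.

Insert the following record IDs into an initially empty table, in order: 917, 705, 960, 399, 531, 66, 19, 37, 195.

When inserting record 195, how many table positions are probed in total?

7

Insert 917: h=11, slot 11 empty => index 11.
Insert 705: h=4, slot 4 empty => index 4.
Insert 960: h=4, slot 4 occupied => index 5.
Insert 399: h=4, slots 4,5 occupied => index 6.
Insert 531: h=9, slot 9 empty => index 9.
Insert 66: h=8, slot 8 empty => index 8.
Insert 19: h=3, slot 3 empty => index 3.
Insert 37: h=6, slot 6 occupied => index 7.
Insert 195: h=4, slots 4,5,6,7,8,9 occupied => index 10.
Table: [—, —, —, 19, 705, 960, 399, 37, 66, 531, 195, 917, —, —, —, —, —]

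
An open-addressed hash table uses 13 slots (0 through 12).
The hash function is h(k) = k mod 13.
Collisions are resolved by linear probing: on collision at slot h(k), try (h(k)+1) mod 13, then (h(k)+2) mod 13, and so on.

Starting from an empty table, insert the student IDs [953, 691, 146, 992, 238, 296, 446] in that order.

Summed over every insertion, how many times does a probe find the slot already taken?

6

953: h=4 => slot 4
691: h=2 => slot 2
146: h=3 => slot 3
992: h=4, probe 4,5 => slot 5
238: h=4, probe 4,5,6 => slot 6
296: h=10 => slot 10
446: h=4, probe 4,5,6,7 => slot 7
Table: [_, _, 691, 146, 953, 992, 238, 446, _, _, 296, _, _]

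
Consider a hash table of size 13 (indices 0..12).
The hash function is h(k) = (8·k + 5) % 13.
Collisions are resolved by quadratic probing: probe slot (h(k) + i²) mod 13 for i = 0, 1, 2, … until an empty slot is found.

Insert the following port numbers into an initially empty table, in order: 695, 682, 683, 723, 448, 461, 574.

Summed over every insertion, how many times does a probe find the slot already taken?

6

695: h=1 => slot 1
682: h=1, probe 1,2 => slot 2
683: h=9 => slot 9
723: h=4 => slot 4
448: h=1, probe 1,2,5 => slot 5
461: h=1, probe 1,2,5,10 => slot 10
574: h=8 => slot 8
Table: [—, 695, 682, —, 723, 448, —, —, 574, 683, 461, —, —]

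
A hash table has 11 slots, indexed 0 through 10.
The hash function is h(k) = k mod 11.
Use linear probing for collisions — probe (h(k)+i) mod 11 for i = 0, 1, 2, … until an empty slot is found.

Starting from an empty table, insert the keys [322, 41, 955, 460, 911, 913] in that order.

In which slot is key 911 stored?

0

322 hashes to 3; slot 3 is free -> place at 3.
41 hashes to 8; slot 8 is free -> place at 8.
955 hashes to 9; slot 9 is free -> place at 9.
460 hashes to 9; 9 taken -> place at 10.
911 hashes to 9; 9,10 taken -> place at 0.
913 hashes to 0; 0 taken -> place at 1.
Table: [911, 913, _, 322, _, _, _, _, 41, 955, 460]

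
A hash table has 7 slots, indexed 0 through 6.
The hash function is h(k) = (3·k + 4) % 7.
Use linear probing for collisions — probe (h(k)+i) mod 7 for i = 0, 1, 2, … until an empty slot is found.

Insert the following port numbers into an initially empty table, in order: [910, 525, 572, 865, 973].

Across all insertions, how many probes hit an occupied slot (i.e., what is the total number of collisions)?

5

Insert 910: h=4, slot 4 empty => index 4.
Insert 525: h=4, slot 4 occupied => index 5.
Insert 572: h=5, slot 5 occupied => index 6.
Insert 865: h=2, slot 2 empty => index 2.
Insert 973: h=4, slots 4,5,6 occupied => index 0.
Table: [973, ∅, 865, ∅, 910, 525, 572]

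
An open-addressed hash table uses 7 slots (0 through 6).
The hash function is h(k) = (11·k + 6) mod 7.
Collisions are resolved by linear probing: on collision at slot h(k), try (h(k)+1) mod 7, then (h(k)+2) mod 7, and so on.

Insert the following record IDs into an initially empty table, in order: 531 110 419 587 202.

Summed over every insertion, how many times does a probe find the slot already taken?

531 hashes to 2; slot 2 is free → place at 2.
110 hashes to 5; slot 5 is free → place at 5.
419 hashes to 2; 2 taken → place at 3.
587 hashes to 2; 2,3 taken → place at 4.
202 hashes to 2; 2,3,4,5 taken → place at 6.
Table: [-, -, 531, 419, 587, 110, 202]

7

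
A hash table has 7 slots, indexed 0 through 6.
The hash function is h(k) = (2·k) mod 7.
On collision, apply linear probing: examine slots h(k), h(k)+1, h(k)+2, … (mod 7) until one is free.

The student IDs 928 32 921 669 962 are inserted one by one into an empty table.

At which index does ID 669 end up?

4

928: h=1 -> slot 1
32: h=1, probe 1,2 -> slot 2
921: h=1, probe 1,2,3 -> slot 3
669: h=1, probe 1,2,3,4 -> slot 4
962: h=6 -> slot 6
Table: [_, 928, 32, 921, 669, _, 962]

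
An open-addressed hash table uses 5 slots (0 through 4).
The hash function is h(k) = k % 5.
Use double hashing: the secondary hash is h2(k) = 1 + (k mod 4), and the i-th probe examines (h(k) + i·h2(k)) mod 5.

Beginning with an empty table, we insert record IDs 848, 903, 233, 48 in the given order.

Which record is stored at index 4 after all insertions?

848: h=3 → slot 3
903: h=3, h2=4, probe 3,2 → slot 2
233: h=3, h2=2, probe 3,0 → slot 0
48: h=3, h2=1, probe 3,4 → slot 4
Table: [233, _, 903, 848, 48]

48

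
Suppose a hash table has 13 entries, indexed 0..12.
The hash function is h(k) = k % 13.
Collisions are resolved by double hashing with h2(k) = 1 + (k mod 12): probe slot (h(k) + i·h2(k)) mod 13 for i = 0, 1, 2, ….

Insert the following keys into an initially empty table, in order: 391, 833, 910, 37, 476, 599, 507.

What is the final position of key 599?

12

391 hashes to 1; slot 1 is free → place at 1.
833 hashes to 1, h2=6; 1 taken → place at 7.
910 hashes to 0; slot 0 is free → place at 0.
37 hashes to 11; slot 11 is free → place at 11.
476 hashes to 8; slot 8 is free → place at 8.
599 hashes to 1, h2=12; 1,0 taken → place at 12.
507 hashes to 0, h2=4; 0 taken → place at 4.
Table: [910, 391, ., ., 507, ., ., 833, 476, ., ., 37, 599]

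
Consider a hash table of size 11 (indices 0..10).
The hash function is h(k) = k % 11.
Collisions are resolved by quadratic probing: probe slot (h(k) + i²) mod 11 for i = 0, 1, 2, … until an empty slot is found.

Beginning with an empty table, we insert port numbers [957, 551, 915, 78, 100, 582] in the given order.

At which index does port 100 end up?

957: h=0 => slot 0
551: h=1 => slot 1
915: h=2 => slot 2
78: h=1, probe 1,2,5 => slot 5
100: h=1, probe 1,2,5,10 => slot 10
582: h=10, probe 10,0,3 => slot 3
Table: [957, 551, 915, 582, ∅, 78, ∅, ∅, ∅, ∅, 100]

10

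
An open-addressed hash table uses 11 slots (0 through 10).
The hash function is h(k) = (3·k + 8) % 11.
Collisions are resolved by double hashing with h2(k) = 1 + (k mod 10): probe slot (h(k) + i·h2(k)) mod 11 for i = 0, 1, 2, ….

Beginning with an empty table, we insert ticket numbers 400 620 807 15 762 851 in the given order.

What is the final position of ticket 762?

400 hashes to 9; slot 9 is free => place at 9.
620 hashes to 9, h2=1; 9 taken => place at 10.
807 hashes to 9, h2=8; 9 taken => place at 6.
15 hashes to 9, h2=6; 9 taken => place at 4.
762 hashes to 6, h2=3; 6,9 taken => place at 1.
851 hashes to 9, h2=2; 9 taken => place at 0.
Table: [851, 762, _, _, 15, _, 807, _, _, 400, 620]

1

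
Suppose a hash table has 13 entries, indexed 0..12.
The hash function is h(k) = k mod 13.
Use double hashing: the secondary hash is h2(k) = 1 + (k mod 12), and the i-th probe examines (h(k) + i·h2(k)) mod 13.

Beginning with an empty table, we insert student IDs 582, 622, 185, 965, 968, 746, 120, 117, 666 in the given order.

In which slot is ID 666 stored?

12

Insert 582: h=10, slot 10 empty => index 10.
Insert 622: h=11, slot 11 empty => index 11.
Insert 185: h=3, slot 3 empty => index 3.
Insert 965: h=3, h2=6, slot 3 occupied => index 9.
Insert 968: h=6, slot 6 empty => index 6.
Insert 746: h=5, slot 5 empty => index 5.
Insert 120: h=3, h2=1, slot 3 occupied => index 4.
Insert 117: h=0, slot 0 empty => index 0.
Insert 666: h=3, h2=7, slots 3,10,4,11,5 occupied => index 12.
Table: [117, ., ., 185, 120, 746, 968, ., ., 965, 582, 622, 666]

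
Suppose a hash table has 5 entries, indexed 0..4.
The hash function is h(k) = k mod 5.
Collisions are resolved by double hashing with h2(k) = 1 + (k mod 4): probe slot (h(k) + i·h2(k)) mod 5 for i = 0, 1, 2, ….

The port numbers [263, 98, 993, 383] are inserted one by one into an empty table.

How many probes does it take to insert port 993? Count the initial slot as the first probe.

2

263 hashes to 3; slot 3 is free → place at 3.
98 hashes to 3, h2=3; 3 taken → place at 1.
993 hashes to 3, h2=2; 3 taken → place at 0.
383 hashes to 3, h2=4; 3 taken → place at 2.
Table: [993, 98, 383, 263, ∅]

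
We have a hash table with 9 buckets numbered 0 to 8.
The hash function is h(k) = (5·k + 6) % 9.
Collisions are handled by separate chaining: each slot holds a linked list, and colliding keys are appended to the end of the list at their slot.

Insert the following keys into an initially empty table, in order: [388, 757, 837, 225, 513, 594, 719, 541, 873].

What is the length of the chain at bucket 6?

388 → bucket 2
757 → bucket 2 (collision)
837 → bucket 6
225 → bucket 6 (collision)
513 → bucket 6 (collision)
594 → bucket 6 (collision)
719 → bucket 1
541 → bucket 2 (collision)
873 → bucket 6 (collision)
Final buckets:
0: _
1: 719
2: 388 -> 757 -> 541
3: _
4: _
5: _
6: 837 -> 225 -> 513 -> 594 -> 873
7: _
8: _

5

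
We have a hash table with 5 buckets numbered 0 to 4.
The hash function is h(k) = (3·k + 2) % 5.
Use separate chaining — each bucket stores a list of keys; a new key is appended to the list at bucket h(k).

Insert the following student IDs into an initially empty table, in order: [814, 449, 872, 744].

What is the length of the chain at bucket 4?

814 → bucket 4
449 → bucket 4 (collision)
872 → bucket 3
744 → bucket 4 (collision)
Final buckets:
0: .
1: .
2: .
3: 872
4: 814 -> 449 -> 744

3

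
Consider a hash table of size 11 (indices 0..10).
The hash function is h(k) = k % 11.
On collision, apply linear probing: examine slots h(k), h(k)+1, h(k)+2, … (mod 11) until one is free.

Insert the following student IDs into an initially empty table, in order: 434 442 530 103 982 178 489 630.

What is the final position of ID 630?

Insert 434: h=5, slot 5 empty → index 5.
Insert 442: h=2, slot 2 empty → index 2.
Insert 530: h=2, slot 2 occupied → index 3.
Insert 103: h=4, slot 4 empty → index 4.
Insert 982: h=3, slots 3,4,5 occupied → index 6.
Insert 178: h=2, slots 2,3,4,5,6 occupied → index 7.
Insert 489: h=5, slots 5,6,7 occupied → index 8.
Insert 630: h=3, slots 3,4,5,6,7,8 occupied → index 9.
Table: [—, —, 442, 530, 103, 434, 982, 178, 489, 630, —]

9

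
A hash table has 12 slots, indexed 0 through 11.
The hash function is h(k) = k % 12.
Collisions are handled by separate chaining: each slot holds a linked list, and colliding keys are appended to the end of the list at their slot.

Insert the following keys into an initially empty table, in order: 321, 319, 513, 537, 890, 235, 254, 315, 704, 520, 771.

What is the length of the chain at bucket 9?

321 -> bucket 9
319 -> bucket 7
513 -> bucket 9 (collision)
537 -> bucket 9 (collision)
890 -> bucket 2
235 -> bucket 7 (collision)
254 -> bucket 2 (collision)
315 -> bucket 3
704 -> bucket 8
520 -> bucket 4
771 -> bucket 3 (collision)
Final buckets:
0: _
1: _
2: 890 -> 254
3: 315 -> 771
4: 520
5: _
6: _
7: 319 -> 235
8: 704
9: 321 -> 513 -> 537
10: _
11: _

3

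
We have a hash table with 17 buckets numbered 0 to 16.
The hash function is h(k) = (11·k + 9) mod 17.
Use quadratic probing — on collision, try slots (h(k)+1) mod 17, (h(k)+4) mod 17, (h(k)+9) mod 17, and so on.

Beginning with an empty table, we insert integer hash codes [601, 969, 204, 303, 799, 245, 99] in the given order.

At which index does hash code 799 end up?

Insert 601: h=7, slot 7 empty => index 7.
Insert 969: h=9, slot 9 empty => index 9.
Insert 204: h=9, slot 9 occupied => index 10.
Insert 303: h=10, slot 10 occupied => index 11.
Insert 799: h=9, slots 9,10 occupied => index 13.
Insert 245: h=1, slot 1 empty => index 1.
Insert 99: h=10, slots 10,11 occupied => index 14.
Table: [_, 245, _, _, _, _, _, 601, _, 969, 204, 303, _, 799, 99, _, _]

13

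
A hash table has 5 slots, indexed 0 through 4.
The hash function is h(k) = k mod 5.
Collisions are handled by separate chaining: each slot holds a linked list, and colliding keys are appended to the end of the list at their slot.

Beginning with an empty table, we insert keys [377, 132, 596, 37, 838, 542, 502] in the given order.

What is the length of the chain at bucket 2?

Insert 377: h=2, bucket 2 empty -> new chain.
Insert 132: h=2, bucket 2 nonempty -> append to chain.
Insert 596: h=1, bucket 1 empty -> new chain.
Insert 37: h=2, bucket 2 nonempty -> append to chain.
Insert 838: h=3, bucket 3 empty -> new chain.
Insert 542: h=2, bucket 2 nonempty -> append to chain.
Insert 502: h=2, bucket 2 nonempty -> append to chain.
Final buckets:
0: ∅
1: 596
2: 377 -> 132 -> 37 -> 542 -> 502
3: 838
4: ∅

5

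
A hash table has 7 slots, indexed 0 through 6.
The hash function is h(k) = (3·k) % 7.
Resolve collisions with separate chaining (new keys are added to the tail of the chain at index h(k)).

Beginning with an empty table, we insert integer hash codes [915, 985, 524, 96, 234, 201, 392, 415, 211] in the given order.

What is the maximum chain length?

Insert 915: h=1, bucket 1 empty -> new chain.
Insert 985: h=1, bucket 1 nonempty -> append to chain.
Insert 524: h=4, bucket 4 empty -> new chain.
Insert 96: h=1, bucket 1 nonempty -> append to chain.
Insert 234: h=2, bucket 2 empty -> new chain.
Insert 201: h=1, bucket 1 nonempty -> append to chain.
Insert 392: h=0, bucket 0 empty -> new chain.
Insert 415: h=6, bucket 6 empty -> new chain.
Insert 211: h=3, bucket 3 empty -> new chain.
Final buckets:
0: 392
1: 915 -> 985 -> 96 -> 201
2: 234
3: 211
4: 524
5: _
6: 415

4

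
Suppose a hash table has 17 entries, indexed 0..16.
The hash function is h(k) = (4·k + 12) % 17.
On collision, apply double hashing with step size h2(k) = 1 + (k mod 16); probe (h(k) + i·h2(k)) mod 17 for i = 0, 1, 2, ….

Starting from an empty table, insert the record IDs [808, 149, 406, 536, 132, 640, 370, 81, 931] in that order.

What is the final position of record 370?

16

808 hashes to 14; slot 14 is free → place at 14.
149 hashes to 13; slot 13 is free → place at 13.
406 hashes to 4; slot 4 is free → place at 4.
536 hashes to 14, h2=9; 14 taken → place at 6.
132 hashes to 13, h2=5; 13 taken → place at 1.
640 hashes to 5; slot 5 is free → place at 5.
370 hashes to 13, h2=3; 13 taken → place at 16.
81 hashes to 13, h2=2; 13 taken → place at 15.
931 hashes to 13, h2=4; 13 taken → place at 0.
Table: [931, 132, ∅, ∅, 406, 640, 536, ∅, ∅, ∅, ∅, ∅, ∅, 149, 808, 81, 370]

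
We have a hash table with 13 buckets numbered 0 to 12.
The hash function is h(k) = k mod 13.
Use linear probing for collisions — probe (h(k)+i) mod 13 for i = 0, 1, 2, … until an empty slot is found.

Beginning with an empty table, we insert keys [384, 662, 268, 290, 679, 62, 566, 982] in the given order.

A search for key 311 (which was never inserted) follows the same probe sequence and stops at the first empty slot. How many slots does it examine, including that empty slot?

384: h=7 -> slot 7
662: h=12 -> slot 12
268: h=8 -> slot 8
290: h=4 -> slot 4
679: h=3 -> slot 3
62: h=10 -> slot 10
566: h=7, probe 7,8,9 -> slot 9
982: h=7, probe 7,8,9,10,11 -> slot 11
Table: [∅, ∅, ∅, 679, 290, ∅, ∅, 384, 268, 566, 62, 982, 662]
Lookup 311: h=12, probe 12,0 → slot 0 empty, not found.

2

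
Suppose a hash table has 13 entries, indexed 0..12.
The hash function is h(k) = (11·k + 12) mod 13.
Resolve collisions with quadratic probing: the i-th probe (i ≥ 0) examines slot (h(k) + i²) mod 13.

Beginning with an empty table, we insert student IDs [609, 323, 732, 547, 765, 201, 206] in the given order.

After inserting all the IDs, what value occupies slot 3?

609

609 hashes to 3; slot 3 is free -> place at 3.
323 hashes to 3; 3 taken -> place at 4.
732 hashes to 4; 4 taken -> place at 5.
547 hashes to 10; slot 10 is free -> place at 10.
765 hashes to 3; 3,4 taken -> place at 7.
201 hashes to 0; slot 0 is free -> place at 0.
206 hashes to 3; 3,4,7 taken -> place at 12.
Table: [201, —, —, 609, 323, 732, —, 765, —, —, 547, —, 206]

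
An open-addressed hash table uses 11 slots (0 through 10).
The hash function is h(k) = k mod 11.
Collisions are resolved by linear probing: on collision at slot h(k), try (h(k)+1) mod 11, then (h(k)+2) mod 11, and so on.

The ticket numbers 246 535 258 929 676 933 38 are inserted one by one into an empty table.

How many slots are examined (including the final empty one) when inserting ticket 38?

6

246: h=4 => slot 4
535: h=7 => slot 7
258: h=5 => slot 5
929: h=5, probe 5,6 => slot 6
676: h=5, probe 5,6,7,8 => slot 8
933: h=9 => slot 9
38: h=5, probe 5,6,7,8,9,10 => slot 10
Table: [∅, ∅, ∅, ∅, 246, 258, 929, 535, 676, 933, 38]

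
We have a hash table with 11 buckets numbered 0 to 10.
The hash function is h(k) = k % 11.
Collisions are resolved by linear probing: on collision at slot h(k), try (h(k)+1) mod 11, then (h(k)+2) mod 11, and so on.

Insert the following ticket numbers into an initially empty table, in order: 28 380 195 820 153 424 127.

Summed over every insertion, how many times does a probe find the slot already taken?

28: h=6 → slot 6
380: h=6, probe 6,7 → slot 7
195: h=8 → slot 8
820: h=6, probe 6,7,8,9 → slot 9
153: h=10 → slot 10
424: h=6, probe 6,7,8,9,10,0 → slot 0
127: h=6, probe 6,7,8,9,10,0,1 → slot 1
Table: [424, 127, —, —, —, —, 28, 380, 195, 820, 153]

15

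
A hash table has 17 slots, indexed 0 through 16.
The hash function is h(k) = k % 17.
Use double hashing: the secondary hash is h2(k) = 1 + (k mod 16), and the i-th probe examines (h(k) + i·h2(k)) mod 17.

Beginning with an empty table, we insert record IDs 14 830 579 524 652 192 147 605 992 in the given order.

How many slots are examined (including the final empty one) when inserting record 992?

3

14 hashes to 14; slot 14 is free => place at 14.
830 hashes to 14, h2=15; 14 taken => place at 12.
579 hashes to 1; slot 1 is free => place at 1.
524 hashes to 14, h2=13; 14 taken => place at 10.
652 hashes to 6; slot 6 is free => place at 6.
192 hashes to 5; slot 5 is free => place at 5.
147 hashes to 11; slot 11 is free => place at 11.
605 hashes to 10, h2=14; 10 taken => place at 7.
992 hashes to 6, h2=1; 6,7 taken => place at 8.
Table: [∅, 579, ∅, ∅, ∅, 192, 652, 605, 992, ∅, 524, 147, 830, ∅, 14, ∅, ∅]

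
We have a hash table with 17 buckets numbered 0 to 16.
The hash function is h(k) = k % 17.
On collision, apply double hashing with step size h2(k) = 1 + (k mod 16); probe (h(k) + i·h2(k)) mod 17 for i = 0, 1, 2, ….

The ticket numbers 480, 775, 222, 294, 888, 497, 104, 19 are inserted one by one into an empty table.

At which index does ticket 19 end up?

14

480: h=4 => slot 4
775: h=10 => slot 10
222: h=1 => slot 1
294: h=5 => slot 5
888: h=4, h2=9, probe 4,13 => slot 13
497: h=4, h2=2, probe 4,6 => slot 6
104: h=2 => slot 2
19: h=2, h2=4, probe 2,6,10,14 => slot 14
Table: [-, 222, 104, -, 480, 294, 497, -, -, -, 775, -, -, 888, 19, -, -]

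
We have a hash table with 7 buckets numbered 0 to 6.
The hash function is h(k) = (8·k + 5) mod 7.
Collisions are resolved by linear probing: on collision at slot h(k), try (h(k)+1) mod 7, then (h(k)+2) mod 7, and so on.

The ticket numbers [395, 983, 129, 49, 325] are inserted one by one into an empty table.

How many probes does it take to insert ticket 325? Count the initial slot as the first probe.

4

395 hashes to 1; slot 1 is free => place at 1.
983 hashes to 1; 1 taken => place at 2.
129 hashes to 1; 1,2 taken => place at 3.
49 hashes to 5; slot 5 is free => place at 5.
325 hashes to 1; 1,2,3 taken => place at 4.
Table: [_, 395, 983, 129, 325, 49, _]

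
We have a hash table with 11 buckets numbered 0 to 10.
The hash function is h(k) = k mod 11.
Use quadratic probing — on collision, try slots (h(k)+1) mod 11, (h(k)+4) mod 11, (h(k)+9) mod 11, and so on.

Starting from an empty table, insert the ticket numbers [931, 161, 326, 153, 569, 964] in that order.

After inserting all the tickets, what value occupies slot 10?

153

931: h=7 → slot 7
161: h=7, probe 7,8 → slot 8
326: h=7, probe 7,8,0 → slot 0
153: h=10 → slot 10
569: h=8, probe 8,9 → slot 9
964: h=7, probe 7,8,0,5 → slot 5
Table: [326, —, —, —, —, 964, —, 931, 161, 569, 153]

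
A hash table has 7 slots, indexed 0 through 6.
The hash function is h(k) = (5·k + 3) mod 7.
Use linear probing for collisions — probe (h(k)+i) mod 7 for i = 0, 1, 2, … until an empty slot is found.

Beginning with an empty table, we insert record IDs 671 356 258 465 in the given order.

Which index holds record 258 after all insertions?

671 hashes to 5; slot 5 is free -> place at 5.
356 hashes to 5; 5 taken -> place at 6.
258 hashes to 5; 5,6 taken -> place at 0.
465 hashes to 4; slot 4 is free -> place at 4.
Table: [258, -, -, -, 465, 671, 356]

0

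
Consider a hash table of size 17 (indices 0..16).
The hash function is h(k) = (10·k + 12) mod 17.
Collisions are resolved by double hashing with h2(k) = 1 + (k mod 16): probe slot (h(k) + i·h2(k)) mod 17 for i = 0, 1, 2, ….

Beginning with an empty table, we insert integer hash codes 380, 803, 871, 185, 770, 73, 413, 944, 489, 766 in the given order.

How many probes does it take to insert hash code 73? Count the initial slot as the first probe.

3

380: h=4 -> slot 4
803: h=1 -> slot 1
871: h=1, h2=8, probe 1,9 -> slot 9
185: h=9, h2=10, probe 9,2 -> slot 2
770: h=11 -> slot 11
73: h=11, h2=10, probe 11,4,14 -> slot 14
413: h=11, h2=14, probe 11,8 -> slot 8
944: h=0 -> slot 0
489: h=6 -> slot 6
766: h=5 -> slot 5
Table: [944, 803, 185, —, 380, 766, 489, —, 413, 871, —, 770, —, —, 73, —, —]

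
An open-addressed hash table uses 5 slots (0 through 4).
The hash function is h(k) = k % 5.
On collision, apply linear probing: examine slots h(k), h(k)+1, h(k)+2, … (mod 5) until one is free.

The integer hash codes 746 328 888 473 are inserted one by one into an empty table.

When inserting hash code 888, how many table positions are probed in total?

2

Insert 746: h=1, slot 1 empty → index 1.
Insert 328: h=3, slot 3 empty → index 3.
Insert 888: h=3, slot 3 occupied → index 4.
Insert 473: h=3, slots 3,4 occupied → index 0.
Table: [473, 746, -, 328, 888]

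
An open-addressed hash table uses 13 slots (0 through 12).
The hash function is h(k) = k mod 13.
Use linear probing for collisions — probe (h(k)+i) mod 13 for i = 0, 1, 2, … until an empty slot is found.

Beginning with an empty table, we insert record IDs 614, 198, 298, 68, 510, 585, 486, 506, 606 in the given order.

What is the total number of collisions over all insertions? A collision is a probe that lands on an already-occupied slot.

Insert 614: h=3, slot 3 empty => index 3.
Insert 198: h=3, slot 3 occupied => index 4.
Insert 298: h=12, slot 12 empty => index 12.
Insert 68: h=3, slots 3,4 occupied => index 5.
Insert 510: h=3, slots 3,4,5 occupied => index 6.
Insert 585: h=0, slot 0 empty => index 0.
Insert 486: h=5, slots 5,6 occupied => index 7.
Insert 506: h=12, slots 12,0 occupied => index 1.
Insert 606: h=8, slot 8 empty => index 8.
Table: [585, 506, ∅, 614, 198, 68, 510, 486, 606, ∅, ∅, ∅, 298]

10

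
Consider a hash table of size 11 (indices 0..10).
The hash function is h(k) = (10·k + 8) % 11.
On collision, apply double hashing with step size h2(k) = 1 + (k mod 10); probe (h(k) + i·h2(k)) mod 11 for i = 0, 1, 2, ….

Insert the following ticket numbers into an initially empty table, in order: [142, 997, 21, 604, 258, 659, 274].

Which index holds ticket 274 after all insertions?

142: h=9 → slot 9
997: h=1 → slot 1
21: h=9, h2=2, probe 9,0 → slot 0
604: h=9, h2=5, probe 9,3 → slot 3
258: h=3, h2=9, probe 3,1,10 → slot 10
659: h=9, h2=10, probe 9,8 → slot 8
274: h=9, h2=5, probe 9,3,8,2 → slot 2
Table: [21, 997, 274, 604, ., ., ., ., 659, 142, 258]

2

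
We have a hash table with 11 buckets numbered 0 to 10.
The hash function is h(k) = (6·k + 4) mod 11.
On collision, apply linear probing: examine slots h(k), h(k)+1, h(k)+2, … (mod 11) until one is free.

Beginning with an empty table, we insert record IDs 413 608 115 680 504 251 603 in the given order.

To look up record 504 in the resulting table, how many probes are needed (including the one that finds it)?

2

Insert 413: h=7, slot 7 empty => index 7.
Insert 608: h=0, slot 0 empty => index 0.
Insert 115: h=1, slot 1 empty => index 1.
Insert 680: h=3, slot 3 empty => index 3.
Insert 504: h=3, slot 3 occupied => index 4.
Insert 251: h=3, slots 3,4 occupied => index 5.
Insert 603: h=3, slots 3,4,5 occupied => index 6.
Table: [608, 115, -, 680, 504, 251, 603, 413, -, -, -]
Lookup 504: h=3, probe 3,4 → found at 4.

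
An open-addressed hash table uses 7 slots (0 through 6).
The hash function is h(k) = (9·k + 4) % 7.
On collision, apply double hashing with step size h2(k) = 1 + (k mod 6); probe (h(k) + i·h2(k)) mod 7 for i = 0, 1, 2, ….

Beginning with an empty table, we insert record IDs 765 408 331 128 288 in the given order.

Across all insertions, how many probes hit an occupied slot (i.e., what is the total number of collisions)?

3

765: h=1 => slot 1
408: h=1, h2=1, probe 1,2 => slot 2
331: h=1, h2=2, probe 1,3 => slot 3
128: h=1, h2=3, probe 1,4 => slot 4
288: h=6 => slot 6
Table: [-, 765, 408, 331, 128, -, 288]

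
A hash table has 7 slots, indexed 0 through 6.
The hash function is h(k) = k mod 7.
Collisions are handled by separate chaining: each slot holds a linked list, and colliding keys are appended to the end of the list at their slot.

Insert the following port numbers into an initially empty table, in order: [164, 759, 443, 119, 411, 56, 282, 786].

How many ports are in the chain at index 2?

3

164 → bucket 3
759 → bucket 3 (collision)
443 → bucket 2
119 → bucket 0
411 → bucket 5
56 → bucket 0 (collision)
282 → bucket 2 (collision)
786 → bucket 2 (collision)
Final buckets:
0: 119 -> 56
1: —
2: 443 -> 282 -> 786
3: 164 -> 759
4: —
5: 411
6: —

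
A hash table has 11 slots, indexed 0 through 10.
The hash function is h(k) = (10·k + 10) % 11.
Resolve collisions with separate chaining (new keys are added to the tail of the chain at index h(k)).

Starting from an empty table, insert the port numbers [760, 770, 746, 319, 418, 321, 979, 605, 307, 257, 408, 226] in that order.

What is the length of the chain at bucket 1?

760 -> bucket 9
770 -> bucket 10
746 -> bucket 1
319 -> bucket 10 (collision)
418 -> bucket 10 (collision)
321 -> bucket 8
979 -> bucket 10 (collision)
605 -> bucket 10 (collision)
307 -> bucket 0
257 -> bucket 6
408 -> bucket 9 (collision)
226 -> bucket 4
Final buckets:
0: 307
1: 746
2: —
3: —
4: 226
5: —
6: 257
7: —
8: 321
9: 760 -> 408
10: 770 -> 319 -> 418 -> 979 -> 605

1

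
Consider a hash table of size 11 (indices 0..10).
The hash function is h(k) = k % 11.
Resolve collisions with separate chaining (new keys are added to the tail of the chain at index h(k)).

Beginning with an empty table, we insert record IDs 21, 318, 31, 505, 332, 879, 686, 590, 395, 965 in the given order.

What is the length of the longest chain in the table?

5

21 -> bucket 10
318 -> bucket 10 (collision)
31 -> bucket 9
505 -> bucket 10 (collision)
332 -> bucket 2
879 -> bucket 10 (collision)
686 -> bucket 4
590 -> bucket 7
395 -> bucket 10 (collision)
965 -> bucket 8
Final buckets:
0: —
1: —
2: 332
3: —
4: 686
5: —
6: —
7: 590
8: 965
9: 31
10: 21 -> 318 -> 505 -> 879 -> 395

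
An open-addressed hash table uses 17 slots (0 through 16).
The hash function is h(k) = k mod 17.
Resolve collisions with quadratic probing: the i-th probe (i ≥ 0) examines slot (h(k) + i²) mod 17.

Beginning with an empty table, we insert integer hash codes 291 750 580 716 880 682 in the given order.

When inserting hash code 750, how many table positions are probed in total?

291: h=2 => slot 2
750: h=2, probe 2,3 => slot 3
580: h=2, probe 2,3,6 => slot 6
716: h=2, probe 2,3,6,11 => slot 11
880: h=13 => slot 13
682: h=2, probe 2,3,6,11,1 => slot 1
Table: [-, 682, 291, 750, -, -, 580, -, -, -, -, 716, -, 880, -, -, -]

2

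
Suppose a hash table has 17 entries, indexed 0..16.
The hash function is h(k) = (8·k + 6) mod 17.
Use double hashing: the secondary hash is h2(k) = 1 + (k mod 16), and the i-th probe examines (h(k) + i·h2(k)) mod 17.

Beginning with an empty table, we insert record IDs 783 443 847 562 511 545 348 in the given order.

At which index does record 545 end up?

Insert 783: h=14, slot 14 empty -> index 14.
Insert 443: h=14, h2=12, slot 14 occupied -> index 9.
Insert 847: h=16, slot 16 empty -> index 16.
Insert 562: h=14, h2=3, slot 14 occupied -> index 0.
Insert 511: h=14, h2=16, slot 14 occupied -> index 13.
Insert 545: h=14, h2=2, slots 14,16 occupied -> index 1.
Insert 348: h=2, slot 2 empty -> index 2.
Table: [562, 545, 348, _, _, _, _, _, _, 443, _, _, _, 511, 783, _, 847]

1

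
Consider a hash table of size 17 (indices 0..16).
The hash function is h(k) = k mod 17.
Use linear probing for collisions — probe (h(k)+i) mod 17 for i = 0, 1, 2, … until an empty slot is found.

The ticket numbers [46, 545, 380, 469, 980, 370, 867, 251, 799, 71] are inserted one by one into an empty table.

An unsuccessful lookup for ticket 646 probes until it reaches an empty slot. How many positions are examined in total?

Insert 46: h=12, slot 12 empty → index 12.
Insert 545: h=1, slot 1 empty → index 1.
Insert 380: h=6, slot 6 empty → index 6.
Insert 469: h=10, slot 10 empty → index 10.
Insert 980: h=11, slot 11 empty → index 11.
Insert 370: h=13, slot 13 empty → index 13.
Insert 867: h=0, slot 0 empty → index 0.
Insert 251: h=13, slot 13 occupied → index 14.
Insert 799: h=0, slots 0,1 occupied → index 2.
Insert 71: h=3, slot 3 empty → index 3.
Table: [867, 545, 799, 71, —, —, 380, —, —, —, 469, 980, 46, 370, 251, —, —]
Lookup 646: h=0, probe 0,1,2,3,4 → slot 4 empty, not found.

5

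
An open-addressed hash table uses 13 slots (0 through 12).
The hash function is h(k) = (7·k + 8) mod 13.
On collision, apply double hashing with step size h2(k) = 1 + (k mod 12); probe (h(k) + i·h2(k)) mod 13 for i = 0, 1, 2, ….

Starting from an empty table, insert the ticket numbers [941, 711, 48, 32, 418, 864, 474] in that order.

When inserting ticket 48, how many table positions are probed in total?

2

941 hashes to 4; slot 4 is free → place at 4.
711 hashes to 6; slot 6 is free → place at 6.
48 hashes to 6, h2=1; 6 taken → place at 7.
32 hashes to 11; slot 11 is free → place at 11.
418 hashes to 9; slot 9 is free → place at 9.
864 hashes to 11, h2=1; 11 taken → place at 12.
474 hashes to 11, h2=7; 11 taken → place at 5.
Table: [—, —, —, —, 941, 474, 711, 48, —, 418, —, 32, 864]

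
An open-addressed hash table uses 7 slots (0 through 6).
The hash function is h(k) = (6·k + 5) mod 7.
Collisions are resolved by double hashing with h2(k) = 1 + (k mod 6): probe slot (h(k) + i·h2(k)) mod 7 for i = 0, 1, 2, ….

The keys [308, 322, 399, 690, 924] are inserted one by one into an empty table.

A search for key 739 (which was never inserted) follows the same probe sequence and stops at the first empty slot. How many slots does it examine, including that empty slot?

4

308 hashes to 5; slot 5 is free => place at 5.
322 hashes to 5, h2=5; 5 taken => place at 3.
399 hashes to 5, h2=4; 5 taken => place at 2.
690 hashes to 1; slot 1 is free => place at 1.
924 hashes to 5, h2=1; 5 taken => place at 6.
Table: [∅, 690, 399, 322, ∅, 308, 924]
Lookup 739: h=1, h2=2, probe 1,3,5,0 → slot 0 empty, not found.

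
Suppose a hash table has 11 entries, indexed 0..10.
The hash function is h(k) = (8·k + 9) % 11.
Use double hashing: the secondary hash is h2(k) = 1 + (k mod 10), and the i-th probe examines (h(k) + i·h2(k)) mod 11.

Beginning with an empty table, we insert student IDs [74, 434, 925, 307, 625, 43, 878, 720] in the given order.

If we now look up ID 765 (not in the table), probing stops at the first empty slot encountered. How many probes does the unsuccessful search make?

74: h=7 => slot 7
434: h=5 => slot 5
925: h=6 => slot 6
307: h=1 => slot 1
625: h=4 => slot 4
43: h=1, h2=4, probe 1,5,9 => slot 9
878: h=4, h2=9, probe 4,2 => slot 2
720: h=5, h2=1, probe 5,6,7,8 => slot 8
Table: [_, 307, 878, _, 625, 434, 925, 74, 720, 43, _]
Lookup 765: h=2, h2=6, probe 2,8,3 → slot 3 empty, not found.

3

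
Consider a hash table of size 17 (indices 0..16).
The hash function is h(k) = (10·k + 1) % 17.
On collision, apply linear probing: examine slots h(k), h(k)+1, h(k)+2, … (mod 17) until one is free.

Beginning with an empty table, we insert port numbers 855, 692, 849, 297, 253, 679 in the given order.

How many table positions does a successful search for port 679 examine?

2

855: h=0 => slot 0
692: h=2 => slot 2
849: h=8 => slot 8
297: h=13 => slot 13
253: h=15 => slot 15
679: h=8, probe 8,9 => slot 9
Table: [855, ∅, 692, ∅, ∅, ∅, ∅, ∅, 849, 679, ∅, ∅, ∅, 297, ∅, 253, ∅]
Lookup 679: h=8, probe 8,9 → found at 9.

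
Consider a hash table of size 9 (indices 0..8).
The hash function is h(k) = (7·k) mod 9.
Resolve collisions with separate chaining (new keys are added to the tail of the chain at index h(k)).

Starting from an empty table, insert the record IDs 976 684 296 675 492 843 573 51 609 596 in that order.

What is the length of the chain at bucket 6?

5

Insert 976: h=1, bucket 1 empty → new chain.
Insert 684: h=0, bucket 0 empty → new chain.
Insert 296: h=2, bucket 2 empty → new chain.
Insert 675: h=0, bucket 0 nonempty → append to chain.
Insert 492: h=6, bucket 6 empty → new chain.
Insert 843: h=6, bucket 6 nonempty → append to chain.
Insert 573: h=6, bucket 6 nonempty → append to chain.
Insert 51: h=6, bucket 6 nonempty → append to chain.
Insert 609: h=6, bucket 6 nonempty → append to chain.
Insert 596: h=5, bucket 5 empty → new chain.
Final buckets:
0: 684 -> 675
1: 976
2: 296
3: .
4: .
5: 596
6: 492 -> 843 -> 573 -> 51 -> 609
7: .
8: .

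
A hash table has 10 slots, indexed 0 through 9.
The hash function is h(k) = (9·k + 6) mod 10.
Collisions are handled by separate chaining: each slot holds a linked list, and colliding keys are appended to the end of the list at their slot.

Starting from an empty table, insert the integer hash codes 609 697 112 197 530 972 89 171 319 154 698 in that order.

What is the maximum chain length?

3

609 -> bucket 7
697 -> bucket 9
112 -> bucket 4
197 -> bucket 9 (collision)
530 -> bucket 6
972 -> bucket 4 (collision)
89 -> bucket 7 (collision)
171 -> bucket 5
319 -> bucket 7 (collision)
154 -> bucket 2
698 -> bucket 8
Final buckets:
0: _
1: _
2: 154
3: _
4: 112 -> 972
5: 171
6: 530
7: 609 -> 89 -> 319
8: 698
9: 697 -> 197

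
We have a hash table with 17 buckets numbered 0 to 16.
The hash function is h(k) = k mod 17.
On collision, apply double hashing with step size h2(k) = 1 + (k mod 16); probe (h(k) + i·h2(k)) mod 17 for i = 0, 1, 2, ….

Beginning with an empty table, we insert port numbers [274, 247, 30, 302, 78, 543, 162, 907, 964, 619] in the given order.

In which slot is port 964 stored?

0

274: h=2 → slot 2
247: h=9 → slot 9
30: h=13 → slot 13
302: h=13, h2=15, probe 13,11 → slot 11
78: h=10 → slot 10
543: h=16 → slot 16
162: h=9, h2=3, probe 9,12 → slot 12
907: h=6 → slot 6
964: h=12, h2=5, probe 12,0 → slot 0
619: h=7 → slot 7
Table: [964, —, 274, —, —, —, 907, 619, —, 247, 78, 302, 162, 30, —, —, 543]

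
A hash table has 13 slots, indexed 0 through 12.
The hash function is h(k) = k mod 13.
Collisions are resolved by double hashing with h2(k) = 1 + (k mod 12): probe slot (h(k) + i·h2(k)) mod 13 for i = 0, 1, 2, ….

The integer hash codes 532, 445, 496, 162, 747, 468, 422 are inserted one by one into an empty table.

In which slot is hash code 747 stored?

532: h=12 => slot 12
445: h=3 => slot 3
496: h=2 => slot 2
162: h=6 => slot 6
747: h=6, h2=4, probe 6,10 => slot 10
468: h=0 => slot 0
422: h=6, h2=3, probe 6,9 => slot 9
Table: [468, ., 496, 445, ., ., 162, ., ., 422, 747, ., 532]

10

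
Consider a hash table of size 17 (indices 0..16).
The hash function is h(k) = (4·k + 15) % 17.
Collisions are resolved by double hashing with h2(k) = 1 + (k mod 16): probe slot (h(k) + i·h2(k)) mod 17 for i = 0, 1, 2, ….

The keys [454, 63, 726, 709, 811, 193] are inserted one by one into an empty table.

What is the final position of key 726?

2

454: h=12 -> slot 12
63: h=12, h2=16, probe 12,11 -> slot 11
726: h=12, h2=7, probe 12,2 -> slot 2
709: h=12, h2=6, probe 12,1 -> slot 1
811: h=12, h2=12, probe 12,7 -> slot 7
193: h=5 -> slot 5
Table: [_, 709, 726, _, _, 193, _, 811, _, _, _, 63, 454, _, _, _, _]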